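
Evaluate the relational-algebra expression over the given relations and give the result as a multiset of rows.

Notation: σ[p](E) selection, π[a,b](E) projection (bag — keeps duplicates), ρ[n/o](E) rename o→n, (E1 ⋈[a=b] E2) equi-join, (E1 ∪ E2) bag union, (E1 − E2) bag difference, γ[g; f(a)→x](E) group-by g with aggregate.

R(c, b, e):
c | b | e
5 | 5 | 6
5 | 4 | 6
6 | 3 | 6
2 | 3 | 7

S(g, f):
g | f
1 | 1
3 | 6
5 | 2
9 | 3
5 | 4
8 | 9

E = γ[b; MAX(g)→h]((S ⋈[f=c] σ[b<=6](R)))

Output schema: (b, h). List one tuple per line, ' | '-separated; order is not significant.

Row counts bottom-up:
  S → 6
  R → 4
  σ[b<=6](R) → 4
  (S ⋈[f=c] σ[b<=6](R)) → 2
  γ[b; MAX(g)→h]((S ⋈[f=c] σ[b<=6](R))) → 1

== RESULT ==
b | h
3 | 5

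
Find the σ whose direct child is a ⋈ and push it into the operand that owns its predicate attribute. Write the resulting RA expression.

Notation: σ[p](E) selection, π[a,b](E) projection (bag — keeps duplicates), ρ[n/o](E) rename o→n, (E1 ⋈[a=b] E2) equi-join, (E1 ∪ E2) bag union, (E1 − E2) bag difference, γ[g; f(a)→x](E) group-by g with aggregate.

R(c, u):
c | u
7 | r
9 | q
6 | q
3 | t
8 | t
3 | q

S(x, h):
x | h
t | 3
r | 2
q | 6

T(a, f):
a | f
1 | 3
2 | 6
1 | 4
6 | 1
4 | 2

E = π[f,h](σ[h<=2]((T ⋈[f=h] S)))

σ filters on h, owned by the right side.
E' = π[f,h]((T ⋈[f=h] σ[h<=2](S)))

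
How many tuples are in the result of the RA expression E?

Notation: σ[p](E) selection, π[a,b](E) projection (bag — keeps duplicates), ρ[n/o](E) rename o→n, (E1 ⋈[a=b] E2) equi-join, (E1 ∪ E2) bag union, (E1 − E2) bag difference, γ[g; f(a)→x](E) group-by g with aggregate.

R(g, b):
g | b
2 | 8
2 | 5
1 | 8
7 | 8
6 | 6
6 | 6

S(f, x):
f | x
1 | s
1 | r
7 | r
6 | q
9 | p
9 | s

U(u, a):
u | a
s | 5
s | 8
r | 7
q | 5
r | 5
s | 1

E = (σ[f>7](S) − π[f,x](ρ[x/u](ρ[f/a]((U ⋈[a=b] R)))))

Row counts bottom-up:
  S → 6
  σ[f>7](S) → 2
  U → 6
  R → 6
  (U ⋈[a=b] R) → 6
  ρ[f/a]((U ⋈[a=b] R)) → 6
  ρ[x/u](ρ[f/a]((U ⋈[a=b] R))) → 6
  π[f,x](ρ[x/u](ρ[f/a]((U ⋈[a=b] R)))) → 6
  (σ[f>7](S) − π[f,x](ρ[x/u](ρ[f/a]((U ⋈[a=b] R))))) → 2

|E| = 2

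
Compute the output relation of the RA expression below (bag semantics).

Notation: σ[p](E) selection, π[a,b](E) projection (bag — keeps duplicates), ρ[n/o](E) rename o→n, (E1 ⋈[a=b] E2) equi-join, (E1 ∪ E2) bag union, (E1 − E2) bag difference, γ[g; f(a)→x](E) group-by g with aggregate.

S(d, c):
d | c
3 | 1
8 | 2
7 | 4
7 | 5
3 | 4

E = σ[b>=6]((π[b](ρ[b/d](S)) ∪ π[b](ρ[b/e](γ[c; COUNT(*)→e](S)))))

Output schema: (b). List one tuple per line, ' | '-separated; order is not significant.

Stepwise |·|:
  S → 5
  ρ[b/d](S) → 5
  π[b](ρ[b/d](S)) → 5
  S → 5
  γ[c; COUNT(*)→e](S) → 4
  ρ[b/e](γ[c; COUNT(*)→e](S)) → 4
  π[b](ρ[b/e](γ[c; COUNT(*)→e](S))) → 4
  (π[b](ρ[b/d](S)) ∪ π[b](ρ[b/e](γ[c; COUNT(*)→e](S)))) → 9
  σ[b>=6]((π[b](ρ[b/d](S)) ∪ π[b](ρ[b/e](γ[c; COUNT(*)→e](S))))) → 3

== RESULT ==
b
7
7
8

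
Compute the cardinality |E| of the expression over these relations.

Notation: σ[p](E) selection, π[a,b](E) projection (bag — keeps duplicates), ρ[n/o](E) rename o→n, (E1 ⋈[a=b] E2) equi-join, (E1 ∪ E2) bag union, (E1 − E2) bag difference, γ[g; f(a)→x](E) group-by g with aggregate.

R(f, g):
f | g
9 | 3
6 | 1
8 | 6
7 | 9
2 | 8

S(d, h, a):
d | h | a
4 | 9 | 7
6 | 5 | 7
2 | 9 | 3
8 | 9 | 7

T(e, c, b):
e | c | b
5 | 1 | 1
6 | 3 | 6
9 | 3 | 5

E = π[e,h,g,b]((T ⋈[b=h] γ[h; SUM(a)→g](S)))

Stepwise |·|:
  T → 3
  S → 4
  γ[h; SUM(a)→g](S) → 2
  (T ⋈[b=h] γ[h; SUM(a)→g](S)) → 1
  π[e,h,g,b]((T ⋈[b=h] γ[h; SUM(a)→g](S))) → 1

|E| = 1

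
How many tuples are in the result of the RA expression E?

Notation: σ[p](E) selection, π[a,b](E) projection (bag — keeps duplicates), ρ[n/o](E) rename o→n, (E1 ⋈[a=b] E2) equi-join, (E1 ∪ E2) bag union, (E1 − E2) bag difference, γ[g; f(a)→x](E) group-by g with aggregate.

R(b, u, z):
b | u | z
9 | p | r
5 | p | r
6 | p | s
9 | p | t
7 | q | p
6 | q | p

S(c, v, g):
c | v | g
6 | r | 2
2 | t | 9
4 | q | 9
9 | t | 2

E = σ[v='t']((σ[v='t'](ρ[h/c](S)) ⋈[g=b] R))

Per-node cardinality:
  S → 4
  ρ[h/c](S) → 4
  σ[v='t'](ρ[h/c](S)) → 2
  R → 6
  (σ[v='t'](ρ[h/c](S)) ⋈[g=b] R) → 2
  σ[v='t']((σ[v='t'](ρ[h/c](S)) ⋈[g=b] R)) → 2

|E| = 2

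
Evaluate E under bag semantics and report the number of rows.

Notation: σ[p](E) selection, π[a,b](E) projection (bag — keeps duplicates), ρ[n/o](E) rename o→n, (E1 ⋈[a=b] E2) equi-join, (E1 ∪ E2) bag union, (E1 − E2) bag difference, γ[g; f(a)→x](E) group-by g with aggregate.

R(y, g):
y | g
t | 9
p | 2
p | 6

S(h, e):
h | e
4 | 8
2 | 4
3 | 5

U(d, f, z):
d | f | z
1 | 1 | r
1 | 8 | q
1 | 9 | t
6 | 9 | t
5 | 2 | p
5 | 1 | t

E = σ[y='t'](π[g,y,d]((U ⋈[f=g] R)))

Per-node cardinality:
  U → 6
  R → 3
  (U ⋈[f=g] R) → 3
  π[g,y,d]((U ⋈[f=g] R)) → 3
  σ[y='t'](π[g,y,d]((U ⋈[f=g] R))) → 2

|E| = 2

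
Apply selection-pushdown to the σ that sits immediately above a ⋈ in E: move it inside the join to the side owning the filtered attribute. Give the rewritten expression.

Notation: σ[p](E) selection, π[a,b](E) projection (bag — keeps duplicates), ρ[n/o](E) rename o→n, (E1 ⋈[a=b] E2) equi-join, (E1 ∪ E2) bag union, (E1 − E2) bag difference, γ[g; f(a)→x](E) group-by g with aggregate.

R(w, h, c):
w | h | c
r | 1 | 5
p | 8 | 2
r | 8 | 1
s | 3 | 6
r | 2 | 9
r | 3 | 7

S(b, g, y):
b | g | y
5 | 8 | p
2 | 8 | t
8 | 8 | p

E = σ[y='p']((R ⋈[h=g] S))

σ filters on y, owned by the right side.
E' = (R ⋈[h=g] σ[y='p'](S))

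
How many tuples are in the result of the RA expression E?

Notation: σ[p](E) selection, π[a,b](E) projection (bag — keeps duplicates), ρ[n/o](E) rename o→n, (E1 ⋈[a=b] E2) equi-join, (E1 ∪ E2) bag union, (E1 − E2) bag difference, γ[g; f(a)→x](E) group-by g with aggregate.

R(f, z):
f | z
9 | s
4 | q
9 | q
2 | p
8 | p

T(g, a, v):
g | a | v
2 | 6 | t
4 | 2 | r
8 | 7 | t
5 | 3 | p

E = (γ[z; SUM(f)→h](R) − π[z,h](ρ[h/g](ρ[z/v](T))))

Stepwise |·|:
  R → 5
  γ[z; SUM(f)→h](R) → 3
  T → 4
  ρ[z/v](T) → 4
  ρ[h/g](ρ[z/v](T)) → 4
  π[z,h](ρ[h/g](ρ[z/v](T))) → 4
  (γ[z; SUM(f)→h](R) − π[z,h](ρ[h/g](ρ[z/v](T)))) → 3

|E| = 3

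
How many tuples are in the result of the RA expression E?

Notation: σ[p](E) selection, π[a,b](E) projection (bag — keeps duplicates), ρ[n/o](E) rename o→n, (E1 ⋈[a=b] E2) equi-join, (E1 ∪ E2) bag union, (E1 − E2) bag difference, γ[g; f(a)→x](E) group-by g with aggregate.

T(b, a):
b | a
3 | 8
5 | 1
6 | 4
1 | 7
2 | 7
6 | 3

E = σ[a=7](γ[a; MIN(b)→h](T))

Subexpression sizes:
  T → 6
  γ[a; MIN(b)→h](T) → 5
  σ[a=7](γ[a; MIN(b)→h](T)) → 1

|E| = 1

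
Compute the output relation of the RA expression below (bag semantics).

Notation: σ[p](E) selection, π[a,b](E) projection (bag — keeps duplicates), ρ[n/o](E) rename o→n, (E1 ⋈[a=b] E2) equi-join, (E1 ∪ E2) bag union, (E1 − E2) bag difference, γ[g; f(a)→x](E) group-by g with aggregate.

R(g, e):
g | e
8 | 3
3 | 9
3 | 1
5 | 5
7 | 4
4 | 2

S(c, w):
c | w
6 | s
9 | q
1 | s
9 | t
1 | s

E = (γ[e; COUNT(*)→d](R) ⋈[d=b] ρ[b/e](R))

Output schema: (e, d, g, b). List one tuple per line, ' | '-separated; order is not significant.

Per-node cardinality:
  R → 6
  γ[e; COUNT(*)→d](R) → 6
  R → 6
  ρ[b/e](R) → 6
  (γ[e; COUNT(*)→d](R) ⋈[d=b] ρ[b/e](R)) → 6

== RESULT ==
e | d | g | b
1 | 1 | 3 | 1
2 | 1 | 3 | 1
3 | 1 | 3 | 1
4 | 1 | 3 | 1
5 | 1 | 3 | 1
9 | 1 | 3 | 1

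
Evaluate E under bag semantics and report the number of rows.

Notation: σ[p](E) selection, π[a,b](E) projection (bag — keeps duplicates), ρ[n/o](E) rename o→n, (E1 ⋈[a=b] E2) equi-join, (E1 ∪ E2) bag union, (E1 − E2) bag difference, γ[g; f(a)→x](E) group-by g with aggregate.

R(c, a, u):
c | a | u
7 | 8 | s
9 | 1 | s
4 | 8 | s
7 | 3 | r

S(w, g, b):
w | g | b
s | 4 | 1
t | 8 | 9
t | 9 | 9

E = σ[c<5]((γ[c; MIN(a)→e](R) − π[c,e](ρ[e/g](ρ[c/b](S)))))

Stepwise |·|:
  R → 4
  γ[c; MIN(a)→e](R) → 3
  S → 3
  ρ[c/b](S) → 3
  ρ[e/g](ρ[c/b](S)) → 3
  π[c,e](ρ[e/g](ρ[c/b](S))) → 3
  (γ[c; MIN(a)→e](R) − π[c,e](ρ[e/g](ρ[c/b](S)))) → 3
  σ[c<5]((γ[c; MIN(a)→e](R) − π[c,e](ρ[e/g](ρ[c/b](S))))) → 1

|E| = 1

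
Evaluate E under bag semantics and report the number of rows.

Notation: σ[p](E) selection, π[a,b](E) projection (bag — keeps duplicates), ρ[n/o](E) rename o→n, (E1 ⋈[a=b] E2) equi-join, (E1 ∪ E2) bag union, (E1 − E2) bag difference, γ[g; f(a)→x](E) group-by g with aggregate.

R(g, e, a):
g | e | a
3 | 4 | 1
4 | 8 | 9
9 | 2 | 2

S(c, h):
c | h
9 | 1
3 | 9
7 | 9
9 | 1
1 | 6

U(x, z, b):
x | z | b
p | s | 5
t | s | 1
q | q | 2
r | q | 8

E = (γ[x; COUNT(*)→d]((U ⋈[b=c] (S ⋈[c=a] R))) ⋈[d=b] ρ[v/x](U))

Row counts bottom-up:
  U → 4
  S → 5
  R → 3
  (S ⋈[c=a] R) → 3
  (U ⋈[b=c] (S ⋈[c=a] R)) → 1
  γ[x; COUNT(*)→d]((U ⋈[b=c] (S ⋈[c=a] R))) → 1
  U → 4
  ρ[v/x](U) → 4
  (γ[x; COUNT(*)→d]((U ⋈[b=c] (S ⋈[c=a] R))) ⋈[d=b] ρ[v/x](U)) → 1

|E| = 1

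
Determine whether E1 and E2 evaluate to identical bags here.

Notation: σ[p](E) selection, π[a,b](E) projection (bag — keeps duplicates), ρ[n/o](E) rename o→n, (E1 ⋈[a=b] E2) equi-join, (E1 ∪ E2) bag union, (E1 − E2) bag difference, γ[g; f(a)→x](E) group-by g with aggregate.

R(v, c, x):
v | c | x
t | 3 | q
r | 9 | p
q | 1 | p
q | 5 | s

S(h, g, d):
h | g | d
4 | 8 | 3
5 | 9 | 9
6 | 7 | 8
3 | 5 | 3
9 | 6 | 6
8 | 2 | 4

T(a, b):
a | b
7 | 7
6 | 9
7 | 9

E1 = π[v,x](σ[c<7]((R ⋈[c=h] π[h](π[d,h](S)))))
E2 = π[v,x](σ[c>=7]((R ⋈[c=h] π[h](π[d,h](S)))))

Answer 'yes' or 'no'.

E1 row counts bottom-up:
  R → 4
  S → 6
  π[d,h](S) → 6
  π[h](π[d,h](S)) → 6
  (R ⋈[c=h] π[h](π[d,h](S))) → 3
  σ[c<7]((R ⋈[c=h] π[h](π[d,h](S)))) → 2
  π[v,x](σ[c<7]((R ⋈[c=h] π[h](π[d,h](S))))) → 2
E2 row counts bottom-up:
  R → 4
  S → 6
  π[d,h](S) → 6
  π[h](π[d,h](S)) → 6
  (R ⋈[c=h] π[h](π[d,h](S))) → 3
  σ[c>=7]((R ⋈[c=h] π[h](π[d,h](S)))) → 1
  π[v,x](σ[c>=7]((R ⋈[c=h] π[h](π[d,h](S))))) → 1

E1 result:
v | x
q | s
t | q
E2 result:
v | x
r | p
Witness: ('r', 'p') appears 0× in E1 but 1× in E2.

no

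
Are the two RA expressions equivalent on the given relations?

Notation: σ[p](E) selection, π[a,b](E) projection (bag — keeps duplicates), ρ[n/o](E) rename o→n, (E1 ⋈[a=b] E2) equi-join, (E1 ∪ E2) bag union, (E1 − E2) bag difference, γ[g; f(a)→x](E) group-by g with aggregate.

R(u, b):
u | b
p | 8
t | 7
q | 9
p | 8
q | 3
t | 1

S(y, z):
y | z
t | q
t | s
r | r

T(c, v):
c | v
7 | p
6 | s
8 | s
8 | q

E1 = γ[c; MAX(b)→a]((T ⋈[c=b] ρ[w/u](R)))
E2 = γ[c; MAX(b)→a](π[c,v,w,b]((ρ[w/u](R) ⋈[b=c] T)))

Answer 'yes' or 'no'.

E1 row counts bottom-up:
  T → 4
  R → 6
  ρ[w/u](R) → 6
  (T ⋈[c=b] ρ[w/u](R)) → 5
  γ[c; MAX(b)→a]((T ⋈[c=b] ρ[w/u](R))) → 2
E2 row counts bottom-up:
  R → 6
  ρ[w/u](R) → 6
  T → 4
  (ρ[w/u](R) ⋈[b=c] T) → 5
  π[c,v,w,b]((ρ[w/u](R) ⋈[b=c] T)) → 5
  γ[c; MAX(b)→a](π[c,v,w,b]((ρ[w/u](R) ⋈[b=c] T))) → 2

E1 and E2 produce the same multiset:
c | a
7 | 7
8 | 8

yes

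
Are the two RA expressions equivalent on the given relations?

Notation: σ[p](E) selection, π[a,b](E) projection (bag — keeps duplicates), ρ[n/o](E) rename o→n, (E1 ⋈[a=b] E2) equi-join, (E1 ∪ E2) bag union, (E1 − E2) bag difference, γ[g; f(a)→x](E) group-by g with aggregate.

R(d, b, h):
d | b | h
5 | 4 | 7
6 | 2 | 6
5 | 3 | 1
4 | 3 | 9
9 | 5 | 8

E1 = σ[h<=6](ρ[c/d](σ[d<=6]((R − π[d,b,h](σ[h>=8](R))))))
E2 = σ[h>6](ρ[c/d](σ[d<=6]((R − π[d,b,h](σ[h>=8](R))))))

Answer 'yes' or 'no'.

E1 subexpression sizes:
  R → 5
  R → 5
  σ[h>=8](R) → 2
  π[d,b,h](σ[h>=8](R)) → 2
  (R − π[d,b,h](σ[h>=8](R))) → 3
  σ[d<=6]((R − π[d,b,h](σ[h>=8](R)))) → 3
  ρ[c/d](σ[d<=6]((R − π[d,b,h](σ[h>=8](R))))) → 3
  σ[h<=6](ρ[c/d](σ[d<=6]((R − π[d,b,h](σ[h>=8](R)))))) → 2
E2 subexpression sizes:
  R → 5
  R → 5
  σ[h>=8](R) → 2
  π[d,b,h](σ[h>=8](R)) → 2
  (R − π[d,b,h](σ[h>=8](R))) → 3
  σ[d<=6]((R − π[d,b,h](σ[h>=8](R)))) → 3
  ρ[c/d](σ[d<=6]((R − π[d,b,h](σ[h>=8](R))))) → 3
  σ[h>6](ρ[c/d](σ[d<=6]((R − π[d,b,h](σ[h>=8](R)))))) → 1

E1 result:
c | b | h
5 | 3 | 1
6 | 2 | 6
E2 result:
c | b | h
5 | 4 | 7
Witness: (5, 4, 7) appears 0× in E1 but 1× in E2.

no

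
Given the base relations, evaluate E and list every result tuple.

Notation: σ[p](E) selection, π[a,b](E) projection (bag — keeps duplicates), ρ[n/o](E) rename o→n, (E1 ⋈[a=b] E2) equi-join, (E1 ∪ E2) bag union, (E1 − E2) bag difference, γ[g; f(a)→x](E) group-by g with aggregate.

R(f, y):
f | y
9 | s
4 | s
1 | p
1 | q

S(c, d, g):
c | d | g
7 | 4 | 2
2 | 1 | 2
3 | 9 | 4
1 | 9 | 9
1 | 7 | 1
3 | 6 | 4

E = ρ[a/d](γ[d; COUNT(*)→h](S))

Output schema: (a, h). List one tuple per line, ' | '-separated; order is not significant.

Row counts bottom-up:
  S → 6
  γ[d; COUNT(*)→h](S) → 5
  ρ[a/d](γ[d; COUNT(*)→h](S)) → 5

== RESULT ==
a | h
1 | 1
4 | 1
6 | 1
7 | 1
9 | 2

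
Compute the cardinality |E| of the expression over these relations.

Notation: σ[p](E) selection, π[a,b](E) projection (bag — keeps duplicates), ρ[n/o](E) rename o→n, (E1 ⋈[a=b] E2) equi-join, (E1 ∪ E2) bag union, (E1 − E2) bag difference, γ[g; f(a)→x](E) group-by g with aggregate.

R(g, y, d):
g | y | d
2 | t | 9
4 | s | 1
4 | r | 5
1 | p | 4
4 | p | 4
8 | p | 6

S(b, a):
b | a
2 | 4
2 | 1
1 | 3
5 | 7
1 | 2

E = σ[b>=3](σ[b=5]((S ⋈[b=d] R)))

Stepwise |·|:
  S → 5
  R → 6
  (S ⋈[b=d] R) → 3
  σ[b=5]((S ⋈[b=d] R)) → 1
  σ[b>=3](σ[b=5]((S ⋈[b=d] R))) → 1

|E| = 1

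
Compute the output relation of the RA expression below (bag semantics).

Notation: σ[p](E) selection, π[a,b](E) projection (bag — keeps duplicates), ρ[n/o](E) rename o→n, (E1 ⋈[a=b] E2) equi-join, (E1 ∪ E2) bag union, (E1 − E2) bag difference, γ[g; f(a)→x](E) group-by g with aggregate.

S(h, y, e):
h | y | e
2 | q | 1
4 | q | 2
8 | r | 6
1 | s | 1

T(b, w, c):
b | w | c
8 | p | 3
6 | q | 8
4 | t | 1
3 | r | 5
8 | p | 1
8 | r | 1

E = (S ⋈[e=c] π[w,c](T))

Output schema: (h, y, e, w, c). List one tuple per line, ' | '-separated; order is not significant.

Per-node cardinality:
  S → 4
  T → 6
  π[w,c](T) → 6
  (S ⋈[e=c] π[w,c](T)) → 6

== RESULT ==
h | y | e | w | c
1 | s | 1 | p | 1
1 | s | 1 | r | 1
1 | s | 1 | t | 1
2 | q | 1 | p | 1
2 | q | 1 | r | 1
2 | q | 1 | t | 1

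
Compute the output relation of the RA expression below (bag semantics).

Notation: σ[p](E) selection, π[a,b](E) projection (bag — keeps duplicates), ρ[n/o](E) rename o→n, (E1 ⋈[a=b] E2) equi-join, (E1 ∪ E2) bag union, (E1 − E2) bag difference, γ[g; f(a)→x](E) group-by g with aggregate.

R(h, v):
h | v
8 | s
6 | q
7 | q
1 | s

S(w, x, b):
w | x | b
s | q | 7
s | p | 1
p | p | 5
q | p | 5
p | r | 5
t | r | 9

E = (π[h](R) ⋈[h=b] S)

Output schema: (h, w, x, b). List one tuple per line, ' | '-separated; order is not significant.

Per-node cardinality:
  R → 4
  π[h](R) → 4
  S → 6
  (π[h](R) ⋈[h=b] S) → 2

== RESULT ==
h | w | x | b
1 | s | p | 1
7 | s | q | 7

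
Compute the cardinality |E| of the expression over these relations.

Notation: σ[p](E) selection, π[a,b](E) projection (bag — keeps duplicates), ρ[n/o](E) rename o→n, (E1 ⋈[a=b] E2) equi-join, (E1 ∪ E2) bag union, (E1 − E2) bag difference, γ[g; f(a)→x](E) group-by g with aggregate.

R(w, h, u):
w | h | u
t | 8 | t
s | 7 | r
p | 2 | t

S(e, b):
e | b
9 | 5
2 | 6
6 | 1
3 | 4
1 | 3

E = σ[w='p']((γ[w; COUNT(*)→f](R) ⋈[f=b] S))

Stepwise |·|:
  R → 3
  γ[w; COUNT(*)→f](R) → 3
  S → 5
  (γ[w; COUNT(*)→f](R) ⋈[f=b] S) → 3
  σ[w='p']((γ[w; COUNT(*)→f](R) ⋈[f=b] S)) → 1

|E| = 1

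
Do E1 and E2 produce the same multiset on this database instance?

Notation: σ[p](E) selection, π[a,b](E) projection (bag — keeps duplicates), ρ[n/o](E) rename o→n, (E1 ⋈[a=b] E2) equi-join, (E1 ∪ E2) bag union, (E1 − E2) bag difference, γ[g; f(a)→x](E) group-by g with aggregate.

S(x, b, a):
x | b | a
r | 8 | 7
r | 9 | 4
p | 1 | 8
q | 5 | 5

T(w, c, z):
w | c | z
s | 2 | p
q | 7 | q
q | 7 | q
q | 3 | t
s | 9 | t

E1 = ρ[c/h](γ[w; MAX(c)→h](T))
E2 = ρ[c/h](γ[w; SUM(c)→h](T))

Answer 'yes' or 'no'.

E1 per-node cardinality:
  T → 5
  γ[w; MAX(c)→h](T) → 2
  ρ[c/h](γ[w; MAX(c)→h](T)) → 2
E2 per-node cardinality:
  T → 5
  γ[w; SUM(c)→h](T) → 2
  ρ[c/h](γ[w; SUM(c)→h](T)) → 2

E1 result:
w | c
q | 7
s | 9
E2 result:
w | c
q | 17
s | 11
Witness: ('s', 9) appears 1× in E1 but 0× in E2.

no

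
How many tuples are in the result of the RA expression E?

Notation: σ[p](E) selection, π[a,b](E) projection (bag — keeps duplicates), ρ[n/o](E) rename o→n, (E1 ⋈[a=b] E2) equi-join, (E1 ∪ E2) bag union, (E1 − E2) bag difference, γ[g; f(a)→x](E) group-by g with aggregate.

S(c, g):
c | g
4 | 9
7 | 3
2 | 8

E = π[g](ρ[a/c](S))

Row counts bottom-up:
  S → 3
  ρ[a/c](S) → 3
  π[g](ρ[a/c](S)) → 3

|E| = 3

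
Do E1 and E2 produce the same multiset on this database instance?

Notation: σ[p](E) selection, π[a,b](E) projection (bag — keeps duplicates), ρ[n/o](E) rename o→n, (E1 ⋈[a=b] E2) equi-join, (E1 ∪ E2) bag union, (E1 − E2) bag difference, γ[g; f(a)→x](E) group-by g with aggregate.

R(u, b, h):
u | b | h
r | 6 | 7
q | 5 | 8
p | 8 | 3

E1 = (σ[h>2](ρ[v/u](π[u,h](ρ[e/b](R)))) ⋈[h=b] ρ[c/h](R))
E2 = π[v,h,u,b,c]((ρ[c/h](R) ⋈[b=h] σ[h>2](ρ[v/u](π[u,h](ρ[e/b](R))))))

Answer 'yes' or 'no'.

E1 per-node cardinality:
  R → 3
  ρ[e/b](R) → 3
  π[u,h](ρ[e/b](R)) → 3
  ρ[v/u](π[u,h](ρ[e/b](R))) → 3
  σ[h>2](ρ[v/u](π[u,h](ρ[e/b](R)))) → 3
  R → 3
  ρ[c/h](R) → 3
  (σ[h>2](ρ[v/u](π[u,h](ρ[e/b](R)))) ⋈[h=b] ρ[c/h](R)) → 1
E2 per-node cardinality:
  R → 3
  ρ[c/h](R) → 3
  R → 3
  ρ[e/b](R) → 3
  π[u,h](ρ[e/b](R)) → 3
  ρ[v/u](π[u,h](ρ[e/b](R))) → 3
  σ[h>2](ρ[v/u](π[u,h](ρ[e/b](R)))) → 3
  (ρ[c/h](R) ⋈[b=h] σ[h>2](ρ[v/u](π[u,h](ρ[e/b](R))))) → 1
  π[v,h,u,b,c]((ρ[c/h](R) ⋈[b=h] σ[h>2](ρ[v/u](π[u,h](ρ[e/b](R)))))) → 1

E1 and E2 produce the same multiset:
v | h | u | b | c
q | 8 | p | 8 | 3

yes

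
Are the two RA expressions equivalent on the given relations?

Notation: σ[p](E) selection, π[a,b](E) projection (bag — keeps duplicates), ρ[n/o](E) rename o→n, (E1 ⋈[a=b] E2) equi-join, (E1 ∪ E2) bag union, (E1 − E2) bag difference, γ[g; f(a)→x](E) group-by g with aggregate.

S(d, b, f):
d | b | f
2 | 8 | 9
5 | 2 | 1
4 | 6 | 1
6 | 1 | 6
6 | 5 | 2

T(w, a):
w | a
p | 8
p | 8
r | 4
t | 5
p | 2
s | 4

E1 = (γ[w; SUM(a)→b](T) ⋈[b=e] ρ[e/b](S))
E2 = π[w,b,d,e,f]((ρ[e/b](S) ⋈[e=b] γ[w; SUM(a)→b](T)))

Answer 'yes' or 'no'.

E1 row counts bottom-up:
  T → 6
  γ[w; SUM(a)→b](T) → 4
  S → 5
  ρ[e/b](S) → 5
  (γ[w; SUM(a)→b](T) ⋈[b=e] ρ[e/b](S)) → 1
E2 row counts bottom-up:
  S → 5
  ρ[e/b](S) → 5
  T → 6
  γ[w; SUM(a)→b](T) → 4
  (ρ[e/b](S) ⋈[e=b] γ[w; SUM(a)→b](T)) → 1
  π[w,b,d,e,f]((ρ[e/b](S) ⋈[e=b] γ[w; SUM(a)→b](T))) → 1

E1 and E2 produce the same multiset:
w | b | d | e | f
t | 5 | 6 | 5 | 2

yes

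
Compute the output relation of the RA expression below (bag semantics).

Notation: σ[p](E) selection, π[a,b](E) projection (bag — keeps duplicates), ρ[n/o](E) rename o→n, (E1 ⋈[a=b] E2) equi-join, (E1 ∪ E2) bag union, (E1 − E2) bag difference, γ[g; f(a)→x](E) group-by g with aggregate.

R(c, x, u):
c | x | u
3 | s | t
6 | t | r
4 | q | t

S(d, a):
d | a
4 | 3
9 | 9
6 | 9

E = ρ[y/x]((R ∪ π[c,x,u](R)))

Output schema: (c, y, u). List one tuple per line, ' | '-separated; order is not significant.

Per-node cardinality:
  R → 3
  R → 3
  π[c,x,u](R) → 3
  (R ∪ π[c,x,u](R)) → 6
  ρ[y/x]((R ∪ π[c,x,u](R))) → 6

== RESULT ==
c | y | u
3 | s | t
3 | s | t
4 | q | t
4 | q | t
6 | t | r
6 | t | r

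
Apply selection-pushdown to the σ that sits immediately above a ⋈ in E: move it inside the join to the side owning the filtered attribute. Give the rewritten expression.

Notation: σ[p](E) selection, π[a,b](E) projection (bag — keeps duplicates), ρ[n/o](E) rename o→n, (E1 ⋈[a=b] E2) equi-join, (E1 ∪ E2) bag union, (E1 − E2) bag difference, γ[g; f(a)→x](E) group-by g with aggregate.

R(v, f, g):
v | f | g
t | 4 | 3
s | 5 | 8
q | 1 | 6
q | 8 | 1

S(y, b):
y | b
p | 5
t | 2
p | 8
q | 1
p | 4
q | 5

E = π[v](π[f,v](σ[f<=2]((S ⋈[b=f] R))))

σ filters on f, owned by the right side.
E' = π[v](π[f,v]((S ⋈[b=f] σ[f<=2](R))))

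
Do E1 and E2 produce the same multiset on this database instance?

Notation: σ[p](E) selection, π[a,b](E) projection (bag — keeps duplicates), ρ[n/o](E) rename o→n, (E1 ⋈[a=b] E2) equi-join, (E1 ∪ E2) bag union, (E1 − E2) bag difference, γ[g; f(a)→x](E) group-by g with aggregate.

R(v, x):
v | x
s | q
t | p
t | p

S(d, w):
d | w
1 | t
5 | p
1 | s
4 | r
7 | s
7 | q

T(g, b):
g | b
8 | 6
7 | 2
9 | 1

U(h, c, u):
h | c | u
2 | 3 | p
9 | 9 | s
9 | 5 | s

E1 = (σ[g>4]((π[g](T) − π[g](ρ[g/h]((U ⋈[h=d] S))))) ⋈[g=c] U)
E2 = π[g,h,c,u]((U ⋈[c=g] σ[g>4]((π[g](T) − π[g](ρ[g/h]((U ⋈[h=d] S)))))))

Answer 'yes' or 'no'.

E1 subexpression sizes:
  T → 3
  π[g](T) → 3
  U → 3
  S → 6
  (U ⋈[h=d] S) → 0
  ρ[g/h]((U ⋈[h=d] S)) → 0
  π[g](ρ[g/h]((U ⋈[h=d] S))) → 0
  (π[g](T) − π[g](ρ[g/h]((U ⋈[h=d] S)))) → 3
  σ[g>4]((π[g](T) − π[g](ρ[g/h]((U ⋈[h=d] S))))) → 3
  U → 3
  (σ[g>4]((π[g](T) − π[g](ρ[g/h]((U ⋈[h=d] S))))) ⋈[g=c] U) → 1
E2 subexpression sizes:
  U → 3
  T → 3
  π[g](T) → 3
  U → 3
  S → 6
  (U ⋈[h=d] S) → 0
  ρ[g/h]((U ⋈[h=d] S)) → 0
  π[g](ρ[g/h]((U ⋈[h=d] S))) → 0
  (π[g](T) − π[g](ρ[g/h]((U ⋈[h=d] S)))) → 3
  σ[g>4]((π[g](T) − π[g](ρ[g/h]((U ⋈[h=d] S))))) → 3
  (U ⋈[c=g] σ[g>4]((π[g](T) − π[g](ρ[g/h]((U ⋈[h=d] S)))))) → 1
  π[g,h,c,u]((U ⋈[c=g] σ[g>4]((π[g](T) − π[g](ρ[g/h]((U ⋈[h=d] S))))))) → 1

E1 and E2 produce the same multiset:
g | h | c | u
9 | 9 | 9 | s

yes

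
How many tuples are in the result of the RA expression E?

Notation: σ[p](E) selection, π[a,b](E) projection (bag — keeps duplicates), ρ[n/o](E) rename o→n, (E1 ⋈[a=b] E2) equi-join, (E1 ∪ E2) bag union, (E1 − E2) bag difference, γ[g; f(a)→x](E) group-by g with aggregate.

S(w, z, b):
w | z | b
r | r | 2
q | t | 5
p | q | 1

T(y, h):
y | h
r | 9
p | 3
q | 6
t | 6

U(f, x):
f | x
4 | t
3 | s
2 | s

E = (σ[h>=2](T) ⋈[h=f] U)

Per-node cardinality:
  T → 4
  σ[h>=2](T) → 4
  U → 3
  (σ[h>=2](T) ⋈[h=f] U) → 1

|E| = 1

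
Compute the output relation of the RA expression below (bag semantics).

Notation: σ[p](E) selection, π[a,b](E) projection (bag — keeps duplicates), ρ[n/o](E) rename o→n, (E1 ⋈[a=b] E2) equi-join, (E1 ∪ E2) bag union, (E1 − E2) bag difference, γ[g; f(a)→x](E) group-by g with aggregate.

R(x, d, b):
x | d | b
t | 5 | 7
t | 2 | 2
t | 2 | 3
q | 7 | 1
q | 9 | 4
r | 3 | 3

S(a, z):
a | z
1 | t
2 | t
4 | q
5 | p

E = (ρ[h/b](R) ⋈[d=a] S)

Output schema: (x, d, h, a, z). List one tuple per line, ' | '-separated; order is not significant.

Stepwise |·|:
  R → 6
  ρ[h/b](R) → 6
  S → 4
  (ρ[h/b](R) ⋈[d=a] S) → 3

== RESULT ==
x | d | h | a | z
t | 2 | 2 | 2 | t
t | 2 | 3 | 2 | t
t | 5 | 7 | 5 | p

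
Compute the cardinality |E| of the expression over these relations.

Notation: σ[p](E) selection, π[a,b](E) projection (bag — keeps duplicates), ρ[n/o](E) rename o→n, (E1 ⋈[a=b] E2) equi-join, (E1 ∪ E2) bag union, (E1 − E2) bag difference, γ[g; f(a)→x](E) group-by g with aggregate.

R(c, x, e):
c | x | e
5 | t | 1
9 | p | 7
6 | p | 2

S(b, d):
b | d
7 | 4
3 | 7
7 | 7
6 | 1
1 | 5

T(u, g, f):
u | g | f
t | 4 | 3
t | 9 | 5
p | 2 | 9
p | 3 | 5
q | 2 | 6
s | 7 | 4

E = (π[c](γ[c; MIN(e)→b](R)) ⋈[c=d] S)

Stepwise |·|:
  R → 3
  γ[c; MIN(e)→b](R) → 3
  π[c](γ[c; MIN(e)→b](R)) → 3
  S → 5
  (π[c](γ[c; MIN(e)→b](R)) ⋈[c=d] S) → 1

|E| = 1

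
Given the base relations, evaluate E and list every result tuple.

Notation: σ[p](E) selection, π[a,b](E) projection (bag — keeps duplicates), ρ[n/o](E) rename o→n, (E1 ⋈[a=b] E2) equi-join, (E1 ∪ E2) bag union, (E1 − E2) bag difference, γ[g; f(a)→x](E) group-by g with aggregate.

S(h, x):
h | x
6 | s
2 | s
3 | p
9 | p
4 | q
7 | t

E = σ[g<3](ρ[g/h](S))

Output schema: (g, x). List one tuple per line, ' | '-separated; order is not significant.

Per-node cardinality:
  S → 6
  ρ[g/h](S) → 6
  σ[g<3](ρ[g/h](S)) → 1

== RESULT ==
g | x
2 | s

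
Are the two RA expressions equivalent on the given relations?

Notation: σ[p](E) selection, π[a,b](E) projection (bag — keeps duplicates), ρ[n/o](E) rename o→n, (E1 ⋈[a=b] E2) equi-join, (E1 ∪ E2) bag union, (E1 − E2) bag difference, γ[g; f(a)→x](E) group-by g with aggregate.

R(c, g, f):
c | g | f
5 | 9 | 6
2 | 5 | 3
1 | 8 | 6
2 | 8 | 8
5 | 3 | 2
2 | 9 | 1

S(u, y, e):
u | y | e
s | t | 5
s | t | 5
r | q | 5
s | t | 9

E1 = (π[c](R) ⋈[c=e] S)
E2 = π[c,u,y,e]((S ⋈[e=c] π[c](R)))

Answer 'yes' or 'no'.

E1 per-node cardinality:
  R → 6
  π[c](R) → 6
  S → 4
  (π[c](R) ⋈[c=e] S) → 6
E2 per-node cardinality:
  S → 4
  R → 6
  π[c](R) → 6
  (S ⋈[e=c] π[c](R)) → 6
  π[c,u,y,e]((S ⋈[e=c] π[c](R))) → 6

E1 and E2 produce the same multiset:
c | u | y | e
5 | r | q | 5
5 | r | q | 5
5 | s | t | 5
5 | s | t | 5
5 | s | t | 5
5 | s | t | 5

yes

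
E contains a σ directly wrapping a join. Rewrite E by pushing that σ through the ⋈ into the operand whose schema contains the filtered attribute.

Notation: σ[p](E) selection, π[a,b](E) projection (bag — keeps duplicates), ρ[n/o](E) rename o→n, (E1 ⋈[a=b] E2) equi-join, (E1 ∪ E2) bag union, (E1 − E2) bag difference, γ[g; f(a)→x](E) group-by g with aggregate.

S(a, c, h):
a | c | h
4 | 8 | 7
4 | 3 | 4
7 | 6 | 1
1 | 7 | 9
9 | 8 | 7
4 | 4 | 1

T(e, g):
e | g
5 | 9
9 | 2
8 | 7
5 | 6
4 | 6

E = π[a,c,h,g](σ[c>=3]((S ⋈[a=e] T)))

σ filters on c, owned by the left side.
E' = π[a,c,h,g]((σ[c>=3](S) ⋈[a=e] T))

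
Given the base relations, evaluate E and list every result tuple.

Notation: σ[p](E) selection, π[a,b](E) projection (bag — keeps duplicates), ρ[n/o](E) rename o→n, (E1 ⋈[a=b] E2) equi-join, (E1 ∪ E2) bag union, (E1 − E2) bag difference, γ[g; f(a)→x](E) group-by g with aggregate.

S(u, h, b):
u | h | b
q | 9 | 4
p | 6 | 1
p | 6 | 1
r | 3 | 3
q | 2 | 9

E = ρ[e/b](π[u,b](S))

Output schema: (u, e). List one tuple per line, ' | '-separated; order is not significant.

Row counts bottom-up:
  S → 5
  π[u,b](S) → 5
  ρ[e/b](π[u,b](S)) → 5

== RESULT ==
u | e
p | 1
p | 1
q | 4
q | 9
r | 3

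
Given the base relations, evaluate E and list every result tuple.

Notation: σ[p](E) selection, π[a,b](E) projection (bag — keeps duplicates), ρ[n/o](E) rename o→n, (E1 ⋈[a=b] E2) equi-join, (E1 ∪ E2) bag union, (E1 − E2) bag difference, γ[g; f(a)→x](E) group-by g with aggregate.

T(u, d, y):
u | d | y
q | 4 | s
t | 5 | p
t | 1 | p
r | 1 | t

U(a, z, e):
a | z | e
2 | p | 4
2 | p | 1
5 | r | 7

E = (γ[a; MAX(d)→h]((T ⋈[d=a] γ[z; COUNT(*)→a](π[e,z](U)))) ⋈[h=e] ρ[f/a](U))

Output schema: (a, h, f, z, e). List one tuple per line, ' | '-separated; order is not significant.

Row counts bottom-up:
  T → 4
  U → 3
  π[e,z](U) → 3
  γ[z; COUNT(*)→a](π[e,z](U)) → 2
  (T ⋈[d=a] γ[z; COUNT(*)→a](π[e,z](U))) → 2
  γ[a; MAX(d)→h]((T ⋈[d=a] γ[z; COUNT(*)→a](π[e,z](U)))) → 1
  U → 3
  ρ[f/a](U) → 3
  (γ[a; MAX(d)→h]((T ⋈[d=a] γ[z; COUNT(*)→a](π[e,z](U)))) ⋈[h=e] ρ[f/a](U)) → 1

== RESULT ==
a | h | f | z | e
1 | 1 | 2 | p | 1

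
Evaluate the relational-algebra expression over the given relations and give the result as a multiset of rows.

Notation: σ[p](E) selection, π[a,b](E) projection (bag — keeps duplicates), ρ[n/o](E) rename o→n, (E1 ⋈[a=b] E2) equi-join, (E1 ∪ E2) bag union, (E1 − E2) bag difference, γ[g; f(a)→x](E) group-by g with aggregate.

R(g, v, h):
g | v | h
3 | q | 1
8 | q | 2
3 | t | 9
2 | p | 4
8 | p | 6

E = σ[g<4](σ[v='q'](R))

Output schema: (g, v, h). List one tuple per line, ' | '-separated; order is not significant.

Per-node cardinality:
  R → 5
  σ[v='q'](R) → 2
  σ[g<4](σ[v='q'](R)) → 1

== RESULT ==
g | v | h
3 | q | 1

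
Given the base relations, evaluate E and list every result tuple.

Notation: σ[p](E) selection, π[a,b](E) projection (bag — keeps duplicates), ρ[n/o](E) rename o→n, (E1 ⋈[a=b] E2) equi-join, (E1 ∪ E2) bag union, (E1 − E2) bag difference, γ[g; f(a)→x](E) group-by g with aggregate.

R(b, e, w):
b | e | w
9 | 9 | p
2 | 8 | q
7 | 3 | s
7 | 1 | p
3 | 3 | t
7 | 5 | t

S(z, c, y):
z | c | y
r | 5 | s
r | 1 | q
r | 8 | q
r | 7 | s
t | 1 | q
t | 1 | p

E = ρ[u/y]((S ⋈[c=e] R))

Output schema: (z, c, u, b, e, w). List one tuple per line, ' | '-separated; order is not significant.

Row counts bottom-up:
  S → 6
  R → 6
  (S ⋈[c=e] R) → 5
  ρ[u/y]((S ⋈[c=e] R)) → 5

== RESULT ==
z | c | u | b | e | w
r | 1 | q | 7 | 1 | p
r | 5 | s | 7 | 5 | t
r | 8 | q | 2 | 8 | q
t | 1 | p | 7 | 1 | p
t | 1 | q | 7 | 1 | p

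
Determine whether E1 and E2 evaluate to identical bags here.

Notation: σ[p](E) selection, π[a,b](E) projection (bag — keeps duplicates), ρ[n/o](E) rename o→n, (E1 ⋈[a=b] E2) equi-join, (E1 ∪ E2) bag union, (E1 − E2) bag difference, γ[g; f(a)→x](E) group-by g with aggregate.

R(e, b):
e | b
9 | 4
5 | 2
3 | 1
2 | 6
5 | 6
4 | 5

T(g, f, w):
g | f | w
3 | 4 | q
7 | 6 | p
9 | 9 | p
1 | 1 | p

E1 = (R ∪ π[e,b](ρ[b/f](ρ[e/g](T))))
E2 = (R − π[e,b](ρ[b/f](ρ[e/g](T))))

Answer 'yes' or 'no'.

E1 subexpression sizes:
  R → 6
  T → 4
  ρ[e/g](T) → 4
  ρ[b/f](ρ[e/g](T)) → 4
  π[e,b](ρ[b/f](ρ[e/g](T))) → 4
  (R ∪ π[e,b](ρ[b/f](ρ[e/g](T)))) → 10
E2 subexpression sizes:
  R → 6
  T → 4
  ρ[e/g](T) → 4
  ρ[b/f](ρ[e/g](T)) → 4
  π[e,b](ρ[b/f](ρ[e/g](T))) → 4
  (R − π[e,b](ρ[b/f](ρ[e/g](T)))) → 6

E1 result:
e | b
1 | 1
2 | 6
3 | 1
3 | 4
4 | 5
5 | 2
5 | 6
7 | 6
9 | 4
9 | 9
E2 result:
e | b
2 | 6
3 | 1
4 | 5
5 | 2
5 | 6
9 | 4
Witness: (3, 4) appears 1× in E1 but 0× in E2.

no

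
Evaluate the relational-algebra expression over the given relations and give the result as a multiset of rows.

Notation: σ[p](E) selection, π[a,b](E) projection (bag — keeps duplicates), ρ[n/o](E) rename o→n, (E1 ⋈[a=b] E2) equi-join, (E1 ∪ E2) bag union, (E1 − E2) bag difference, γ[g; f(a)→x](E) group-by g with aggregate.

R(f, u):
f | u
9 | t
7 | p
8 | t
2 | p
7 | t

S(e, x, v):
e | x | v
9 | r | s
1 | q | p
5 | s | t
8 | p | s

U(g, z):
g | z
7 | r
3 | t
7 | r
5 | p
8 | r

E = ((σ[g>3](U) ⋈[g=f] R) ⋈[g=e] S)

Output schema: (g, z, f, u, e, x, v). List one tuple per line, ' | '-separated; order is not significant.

Stepwise |·|:
  U → 5
  σ[g>3](U) → 4
  R → 5
  (σ[g>3](U) ⋈[g=f] R) → 5
  S → 4
  ((σ[g>3](U) ⋈[g=f] R) ⋈[g=e] S) → 1

== RESULT ==
g | z | f | u | e | x | v
8 | r | 8 | t | 8 | p | s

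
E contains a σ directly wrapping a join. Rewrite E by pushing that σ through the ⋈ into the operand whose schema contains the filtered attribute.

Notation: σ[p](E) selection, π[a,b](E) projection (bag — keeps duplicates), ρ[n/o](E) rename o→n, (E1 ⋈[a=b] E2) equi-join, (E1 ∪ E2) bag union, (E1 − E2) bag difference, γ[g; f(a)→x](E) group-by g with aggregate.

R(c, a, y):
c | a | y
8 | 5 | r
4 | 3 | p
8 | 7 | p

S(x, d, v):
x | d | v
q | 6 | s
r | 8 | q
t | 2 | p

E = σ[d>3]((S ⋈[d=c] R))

σ filters on d, owned by the left side.
E' = (σ[d>3](S) ⋈[d=c] R)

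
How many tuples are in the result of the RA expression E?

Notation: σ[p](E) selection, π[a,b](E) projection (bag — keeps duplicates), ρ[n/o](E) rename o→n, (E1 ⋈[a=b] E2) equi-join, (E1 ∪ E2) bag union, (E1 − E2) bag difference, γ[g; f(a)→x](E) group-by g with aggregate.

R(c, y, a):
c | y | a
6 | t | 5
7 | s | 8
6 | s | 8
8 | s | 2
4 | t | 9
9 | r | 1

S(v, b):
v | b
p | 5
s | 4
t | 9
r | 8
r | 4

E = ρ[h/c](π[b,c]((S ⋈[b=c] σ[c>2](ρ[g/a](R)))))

Per-node cardinality:
  S → 5
  R → 6
  ρ[g/a](R) → 6
  σ[c>2](ρ[g/a](R)) → 6
  (S ⋈[b=c] σ[c>2](ρ[g/a](R))) → 4
  π[b,c]((S ⋈[b=c] σ[c>2](ρ[g/a](R)))) → 4
  ρ[h/c](π[b,c]((S ⋈[b=c] σ[c>2](ρ[g/a](R))))) → 4

|E| = 4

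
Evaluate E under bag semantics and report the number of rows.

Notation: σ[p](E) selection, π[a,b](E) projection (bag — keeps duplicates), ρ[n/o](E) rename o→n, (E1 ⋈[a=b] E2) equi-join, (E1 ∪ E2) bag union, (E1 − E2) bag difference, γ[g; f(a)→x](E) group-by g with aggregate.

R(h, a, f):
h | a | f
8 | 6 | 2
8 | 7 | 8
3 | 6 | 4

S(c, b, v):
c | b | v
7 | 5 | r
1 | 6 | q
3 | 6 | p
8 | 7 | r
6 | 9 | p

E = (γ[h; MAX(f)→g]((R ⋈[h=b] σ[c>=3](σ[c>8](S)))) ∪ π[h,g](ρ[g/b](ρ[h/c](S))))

Per-node cardinality:
  R → 3
  S → 5
  σ[c>8](S) → 0
  σ[c>=3](σ[c>8](S)) → 0
  (R ⋈[h=b] σ[c>=3](σ[c>8](S))) → 0
  γ[h; MAX(f)→g]((R ⋈[h=b] σ[c>=3](σ[c>8](S)))) → 0
  S → 5
  ρ[h/c](S) → 5
  ρ[g/b](ρ[h/c](S)) → 5
  π[h,g](ρ[g/b](ρ[h/c](S))) → 5
  (γ[h; MAX(f)→g]((R ⋈[h=b] σ[c>=3](σ[c>8](S)))) ∪ π[h,g](ρ[g/b](ρ[h/c](S)))) → 5

|E| = 5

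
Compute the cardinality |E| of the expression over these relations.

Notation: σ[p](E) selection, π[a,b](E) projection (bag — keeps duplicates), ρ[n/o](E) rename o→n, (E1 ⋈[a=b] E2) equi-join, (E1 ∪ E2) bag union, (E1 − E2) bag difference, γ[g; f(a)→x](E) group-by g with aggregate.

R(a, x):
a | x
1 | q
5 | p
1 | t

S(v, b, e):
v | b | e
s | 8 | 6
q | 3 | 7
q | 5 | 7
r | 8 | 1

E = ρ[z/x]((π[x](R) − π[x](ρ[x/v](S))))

Subexpression sizes:
  R → 3
  π[x](R) → 3
  S → 4
  ρ[x/v](S) → 4
  π[x](ρ[x/v](S)) → 4
  (π[x](R) − π[x](ρ[x/v](S))) → 2
  ρ[z/x]((π[x](R) − π[x](ρ[x/v](S)))) → 2

|E| = 2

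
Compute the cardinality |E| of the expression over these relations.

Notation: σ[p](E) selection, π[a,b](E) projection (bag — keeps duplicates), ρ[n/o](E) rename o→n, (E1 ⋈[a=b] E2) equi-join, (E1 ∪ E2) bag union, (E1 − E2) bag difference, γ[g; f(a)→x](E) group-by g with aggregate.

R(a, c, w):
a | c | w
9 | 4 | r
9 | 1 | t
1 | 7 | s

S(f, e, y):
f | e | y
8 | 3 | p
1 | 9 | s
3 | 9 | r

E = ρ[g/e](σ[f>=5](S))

Per-node cardinality:
  S → 3
  σ[f>=5](S) → 1
  ρ[g/e](σ[f>=5](S)) → 1

|E| = 1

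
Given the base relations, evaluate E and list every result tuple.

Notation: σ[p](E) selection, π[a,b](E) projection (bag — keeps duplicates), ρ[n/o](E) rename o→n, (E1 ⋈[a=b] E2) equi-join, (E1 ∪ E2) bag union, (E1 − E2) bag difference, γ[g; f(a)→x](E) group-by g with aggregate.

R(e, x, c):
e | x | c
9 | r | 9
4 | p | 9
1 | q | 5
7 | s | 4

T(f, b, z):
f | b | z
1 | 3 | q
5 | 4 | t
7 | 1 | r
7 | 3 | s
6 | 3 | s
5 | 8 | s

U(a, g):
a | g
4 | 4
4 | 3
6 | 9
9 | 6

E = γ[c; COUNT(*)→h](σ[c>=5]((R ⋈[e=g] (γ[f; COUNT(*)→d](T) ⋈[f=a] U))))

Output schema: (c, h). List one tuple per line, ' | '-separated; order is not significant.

Subexpression sizes:
  R → 4
  T → 6
  γ[f; COUNT(*)→d](T) → 4
  U → 4
  (γ[f; COUNT(*)→d](T) ⋈[f=a] U) → 1
  (R ⋈[e=g] (γ[f; COUNT(*)→d](T) ⋈[f=a] U)) → 1
  σ[c>=5]((R ⋈[e=g] (γ[f; COUNT(*)→d](T) ⋈[f=a] U))) → 1
  γ[c; COUNT(*)→h](σ[c>=5]((R ⋈[e=g] (γ[f; COUNT(*)→d](T) ⋈[f=a] U)))) → 1

== RESULT ==
c | h
9 | 1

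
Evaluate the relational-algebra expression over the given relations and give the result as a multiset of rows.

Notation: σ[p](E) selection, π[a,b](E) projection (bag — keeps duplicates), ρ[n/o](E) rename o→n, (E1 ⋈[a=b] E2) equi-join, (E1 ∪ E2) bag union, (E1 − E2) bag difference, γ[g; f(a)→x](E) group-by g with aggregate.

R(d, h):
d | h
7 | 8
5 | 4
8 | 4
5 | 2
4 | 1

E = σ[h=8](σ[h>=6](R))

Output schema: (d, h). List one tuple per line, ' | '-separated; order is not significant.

Per-node cardinality:
  R → 5
  σ[h>=6](R) → 1
  σ[h=8](σ[h>=6](R)) → 1

== RESULT ==
d | h
7 | 8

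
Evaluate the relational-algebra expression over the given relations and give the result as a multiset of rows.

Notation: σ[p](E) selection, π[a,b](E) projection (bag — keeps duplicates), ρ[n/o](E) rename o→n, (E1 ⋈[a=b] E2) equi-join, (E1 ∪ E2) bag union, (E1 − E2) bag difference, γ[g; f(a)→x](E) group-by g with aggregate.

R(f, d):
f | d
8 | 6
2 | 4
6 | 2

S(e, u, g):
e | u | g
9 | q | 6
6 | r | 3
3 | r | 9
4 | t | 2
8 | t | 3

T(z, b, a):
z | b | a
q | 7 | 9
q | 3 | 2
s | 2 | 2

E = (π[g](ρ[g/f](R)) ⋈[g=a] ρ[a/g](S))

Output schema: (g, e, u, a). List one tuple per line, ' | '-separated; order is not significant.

Per-node cardinality:
  R → 3
  ρ[g/f](R) → 3
  π[g](ρ[g/f](R)) → 3
  S → 5
  ρ[a/g](S) → 5
  (π[g](ρ[g/f](R)) ⋈[g=a] ρ[a/g](S)) → 2

== RESULT ==
g | e | u | a
2 | 4 | t | 2
6 | 9 | q | 6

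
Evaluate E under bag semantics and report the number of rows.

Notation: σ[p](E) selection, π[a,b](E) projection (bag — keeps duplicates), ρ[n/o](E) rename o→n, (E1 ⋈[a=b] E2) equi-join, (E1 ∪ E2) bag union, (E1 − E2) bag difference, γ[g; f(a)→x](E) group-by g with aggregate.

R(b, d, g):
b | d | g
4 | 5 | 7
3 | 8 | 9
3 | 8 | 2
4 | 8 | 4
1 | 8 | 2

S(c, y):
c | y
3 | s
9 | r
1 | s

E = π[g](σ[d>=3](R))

Stepwise |·|:
  R → 5
  σ[d>=3](R) → 5
  π[g](σ[d>=3](R)) → 5

|E| = 5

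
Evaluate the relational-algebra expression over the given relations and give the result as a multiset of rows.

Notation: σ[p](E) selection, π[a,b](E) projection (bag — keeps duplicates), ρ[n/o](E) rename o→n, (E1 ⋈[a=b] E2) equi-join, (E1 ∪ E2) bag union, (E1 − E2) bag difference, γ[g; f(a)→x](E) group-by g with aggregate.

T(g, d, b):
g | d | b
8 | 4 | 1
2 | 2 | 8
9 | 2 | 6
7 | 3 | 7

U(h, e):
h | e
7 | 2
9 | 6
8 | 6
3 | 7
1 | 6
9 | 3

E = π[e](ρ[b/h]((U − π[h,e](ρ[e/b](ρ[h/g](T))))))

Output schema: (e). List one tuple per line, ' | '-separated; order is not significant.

Stepwise |·|:
  U → 6
  T → 4
  ρ[h/g](T) → 4
  ρ[e/b](ρ[h/g](T)) → 4
  π[h,e](ρ[e/b](ρ[h/g](T))) → 4
  (U − π[h,e](ρ[e/b](ρ[h/g](T)))) → 5
  ρ[b/h]((U − π[h,e](ρ[e/b](ρ[h/g](T))))) → 5
  π[e](ρ[b/h]((U − π[h,e](ρ[e/b](ρ[h/g](T)))))) → 5

== RESULT ==
e
2
3
6
6
7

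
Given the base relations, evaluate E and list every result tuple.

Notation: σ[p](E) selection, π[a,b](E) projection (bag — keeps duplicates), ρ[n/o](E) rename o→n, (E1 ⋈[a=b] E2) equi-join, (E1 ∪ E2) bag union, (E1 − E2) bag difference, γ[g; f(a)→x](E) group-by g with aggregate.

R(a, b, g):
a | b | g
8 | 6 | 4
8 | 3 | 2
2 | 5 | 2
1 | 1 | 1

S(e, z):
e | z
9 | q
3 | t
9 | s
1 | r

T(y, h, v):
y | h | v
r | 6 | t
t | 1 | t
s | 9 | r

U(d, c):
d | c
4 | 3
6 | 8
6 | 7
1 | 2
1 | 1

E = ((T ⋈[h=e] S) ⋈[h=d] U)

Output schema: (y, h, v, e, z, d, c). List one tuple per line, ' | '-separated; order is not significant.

Row counts bottom-up:
  T → 3
  S → 4
  (T ⋈[h=e] S) → 3
  U → 5
  ((T ⋈[h=e] S) ⋈[h=d] U) → 2

== RESULT ==
y | h | v | e | z | d | c
t | 1 | t | 1 | r | 1 | 1
t | 1 | t | 1 | r | 1 | 2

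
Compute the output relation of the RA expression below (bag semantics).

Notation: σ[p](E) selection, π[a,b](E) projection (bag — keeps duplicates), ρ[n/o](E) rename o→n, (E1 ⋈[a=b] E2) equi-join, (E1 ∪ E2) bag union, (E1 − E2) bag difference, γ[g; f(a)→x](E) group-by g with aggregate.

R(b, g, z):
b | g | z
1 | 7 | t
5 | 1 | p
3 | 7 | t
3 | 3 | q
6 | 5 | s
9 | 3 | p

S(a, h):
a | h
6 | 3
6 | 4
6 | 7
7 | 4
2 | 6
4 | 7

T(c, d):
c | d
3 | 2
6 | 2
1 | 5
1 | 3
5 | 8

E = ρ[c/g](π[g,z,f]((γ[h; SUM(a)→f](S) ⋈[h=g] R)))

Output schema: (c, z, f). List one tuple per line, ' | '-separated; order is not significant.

Per-node cardinality:
  S → 6
  γ[h; SUM(a)→f](S) → 4
  R → 6
  (γ[h; SUM(a)→f](S) ⋈[h=g] R) → 4
  π[g,z,f]((γ[h; SUM(a)→f](S) ⋈[h=g] R)) → 4
  ρ[c/g](π[g,z,f]((γ[h; SUM(a)→f](S) ⋈[h=g] R))) → 4

== RESULT ==
c | z | f
3 | p | 6
3 | q | 6
7 | t | 10
7 | t | 10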